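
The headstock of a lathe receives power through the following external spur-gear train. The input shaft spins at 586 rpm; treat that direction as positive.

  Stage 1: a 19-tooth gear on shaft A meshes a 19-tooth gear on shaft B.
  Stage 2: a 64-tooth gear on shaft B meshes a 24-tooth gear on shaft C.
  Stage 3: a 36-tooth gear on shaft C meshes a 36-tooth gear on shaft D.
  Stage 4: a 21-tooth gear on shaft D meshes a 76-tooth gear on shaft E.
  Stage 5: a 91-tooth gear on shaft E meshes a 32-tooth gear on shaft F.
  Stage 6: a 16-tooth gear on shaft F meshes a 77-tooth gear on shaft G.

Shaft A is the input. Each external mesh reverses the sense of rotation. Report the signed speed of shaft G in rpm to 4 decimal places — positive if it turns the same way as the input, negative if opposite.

+255.1483 rpm (same as input, |ω| = 255.1483 rpm)

Stage 1 [19T→19T]: ω = 586.0000×19/19 = 586.0000 rpm, dir flips to −; running = −586.0000
Stage 2 [64T→24T]: ω = 586.0000×64/24 = 1562.6667 rpm, dir flips to +; running = +1562.6667
Stage 3 [36T→36T]: ω = 1562.6667×36/36 = 1562.6667 rpm, dir flips to −; running = −1562.6667
Stage 4 [21T→76T]: ω = 1562.6667×21/76 = 431.7895 rpm, dir flips to +; running = +431.7895
Stage 5 [91T→32T]: ω = 431.7895×91/32 = 1227.9013 rpm, dir flips to −; running = −1227.9013
Stage 6 [16T→77T]: ω = 1227.9013×16/77 = 255.1483 rpm, dir flips to +; running = +255.1483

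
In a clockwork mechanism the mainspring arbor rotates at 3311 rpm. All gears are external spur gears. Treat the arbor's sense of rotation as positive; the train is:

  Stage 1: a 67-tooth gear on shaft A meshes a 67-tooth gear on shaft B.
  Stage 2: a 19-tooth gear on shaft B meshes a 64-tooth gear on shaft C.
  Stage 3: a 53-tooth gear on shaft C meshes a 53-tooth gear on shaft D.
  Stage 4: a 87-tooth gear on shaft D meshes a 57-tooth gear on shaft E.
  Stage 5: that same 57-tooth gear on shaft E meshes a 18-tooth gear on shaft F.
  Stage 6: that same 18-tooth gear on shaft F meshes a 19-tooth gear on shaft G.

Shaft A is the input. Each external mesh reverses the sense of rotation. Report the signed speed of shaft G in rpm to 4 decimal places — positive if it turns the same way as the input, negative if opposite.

Stage 1 [67T→67T]: ω = 3311.0000×67/67 = 3311.0000 rpm, dir flips to −; running = −3311.0000
Stage 2 [19T→64T]: ω = 3311.0000×19/64 = 982.9531 rpm, dir flips to +; running = +982.9531
Stage 3 [53T→53T]: ω = 982.9531×53/53 = 982.9531 rpm, dir flips to −; running = −982.9531
Stage 4 [87T→57T]: ω = 982.9531×87/57 = 1500.2969 rpm, dir flips to +; running = +1500.2969
Stage 5 [57T→18T]: ω = 1500.2969×57/18 = 4750.9401 rpm, dir flips to −; running = −4750.9401
Stage 6 [18T→19T]: ω = 4750.9401×18/19 = 4500.8906 rpm, dir flips to +; running = +4500.8906

+4500.8906 rpm (same as input, |ω| = 4500.8906 rpm)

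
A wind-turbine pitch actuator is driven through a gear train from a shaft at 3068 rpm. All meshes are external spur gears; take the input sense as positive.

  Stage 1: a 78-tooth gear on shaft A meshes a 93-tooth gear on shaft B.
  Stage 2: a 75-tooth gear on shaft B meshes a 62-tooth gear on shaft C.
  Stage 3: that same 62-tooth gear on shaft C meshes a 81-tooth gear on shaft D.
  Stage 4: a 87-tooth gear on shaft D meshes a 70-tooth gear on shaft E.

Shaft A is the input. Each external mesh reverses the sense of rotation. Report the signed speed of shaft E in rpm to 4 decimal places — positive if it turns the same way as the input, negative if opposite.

Stage 1 [78T→93T]: ω = 3068.0000×78/93 = 2573.1613 rpm, dir flips to −; running = −2573.1613
Stage 2 [75T→62T]: ω = 2573.1613×75/62 = 3112.6951 rpm, dir flips to +; running = +3112.6951
Stage 3 [62T→81T]: ω = 3112.6951×62/81 = 2382.5568 rpm, dir flips to −; running = −2382.5568
Stage 4 [87T→70T]: ω = 2382.5568×87/70 = 2961.1777 rpm, dir flips to +; running = +2961.1777

+2961.1777 rpm (same as input, |ω| = 2961.1777 rpm)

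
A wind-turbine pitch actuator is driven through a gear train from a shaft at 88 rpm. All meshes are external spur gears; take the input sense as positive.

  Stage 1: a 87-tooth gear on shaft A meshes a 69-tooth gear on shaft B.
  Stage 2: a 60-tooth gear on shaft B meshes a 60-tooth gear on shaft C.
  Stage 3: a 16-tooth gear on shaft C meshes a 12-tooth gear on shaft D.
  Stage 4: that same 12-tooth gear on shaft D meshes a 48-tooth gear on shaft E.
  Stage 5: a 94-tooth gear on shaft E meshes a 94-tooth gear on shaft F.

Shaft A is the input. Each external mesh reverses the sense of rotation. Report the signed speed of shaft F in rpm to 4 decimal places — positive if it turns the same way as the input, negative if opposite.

-36.9855 rpm (opposite to input, |ω| = 36.9855 rpm)

Stage 1 [87T→69T]: ω = 88.0000×87/69 = 110.9565 rpm, dir flips to −; running = −110.9565
Stage 2 [60T→60T]: ω = 110.9565×60/60 = 110.9565 rpm, dir flips to +; running = +110.9565
Stage 3 [16T→12T]: ω = 110.9565×16/12 = 147.9420 rpm, dir flips to −; running = −147.9420
Stage 4 [12T→48T]: ω = 147.9420×12/48 = 36.9855 rpm, dir flips to +; running = +36.9855
Stage 5 [94T→94T]: ω = 36.9855×94/94 = 36.9855 rpm, dir flips to −; running = −36.9855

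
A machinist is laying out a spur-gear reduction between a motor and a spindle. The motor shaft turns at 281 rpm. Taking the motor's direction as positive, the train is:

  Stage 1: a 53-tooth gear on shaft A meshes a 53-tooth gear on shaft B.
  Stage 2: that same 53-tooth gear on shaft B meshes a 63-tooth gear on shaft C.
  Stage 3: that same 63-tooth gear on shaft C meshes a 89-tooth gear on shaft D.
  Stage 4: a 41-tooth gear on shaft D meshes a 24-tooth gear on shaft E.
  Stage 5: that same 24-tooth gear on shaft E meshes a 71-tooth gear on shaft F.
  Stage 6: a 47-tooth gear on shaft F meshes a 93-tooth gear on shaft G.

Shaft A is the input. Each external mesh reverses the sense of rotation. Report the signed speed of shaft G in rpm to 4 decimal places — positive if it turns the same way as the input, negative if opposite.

+48.8352 rpm (same as input, |ω| = 48.8352 rpm)

Stage 1 [53T→53T]: ω = 281.0000×53/53 = 281.0000 rpm, dir flips to −; running = −281.0000
Stage 2 [53T→63T]: ω = 281.0000×53/63 = 236.3968 rpm, dir flips to +; running = +236.3968
Stage 3 [63T→89T]: ω = 236.3968×63/89 = 167.3371 rpm, dir flips to −; running = −167.3371
Stage 4 [41T→24T]: ω = 167.3371×41/24 = 285.8675 rpm, dir flips to +; running = +285.8675
Stage 5 [24T→71T]: ω = 285.8675×24/71 = 96.6313 rpm, dir flips to −; running = −96.6313
Stage 6 [47T→93T]: ω = 96.6313×47/93 = 48.8352 rpm, dir flips to +; running = +48.8352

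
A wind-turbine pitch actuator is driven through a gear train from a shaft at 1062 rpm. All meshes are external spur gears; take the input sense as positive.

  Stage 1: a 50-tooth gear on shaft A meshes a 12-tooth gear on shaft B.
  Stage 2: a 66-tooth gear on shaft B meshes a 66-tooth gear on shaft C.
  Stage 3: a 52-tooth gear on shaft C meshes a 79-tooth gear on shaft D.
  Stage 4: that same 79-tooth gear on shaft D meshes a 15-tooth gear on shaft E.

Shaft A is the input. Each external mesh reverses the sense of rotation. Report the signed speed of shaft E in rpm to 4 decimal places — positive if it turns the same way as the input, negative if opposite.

+15340.0000 rpm (same as input, |ω| = 15340.0000 rpm)

Stage 1 [50T→12T]: ω = 1062.0000×50/12 = 4425.0000 rpm, dir flips to −; running = −4425.0000
Stage 2 [66T→66T]: ω = 4425.0000×66/66 = 4425.0000 rpm, dir flips to +; running = +4425.0000
Stage 3 [52T→79T]: ω = 4425.0000×52/79 = 2912.6582 rpm, dir flips to −; running = −2912.6582
Stage 4 [79T→15T]: ω = 2912.6582×79/15 = 15340.0000 rpm, dir flips to +; running = +15340.0000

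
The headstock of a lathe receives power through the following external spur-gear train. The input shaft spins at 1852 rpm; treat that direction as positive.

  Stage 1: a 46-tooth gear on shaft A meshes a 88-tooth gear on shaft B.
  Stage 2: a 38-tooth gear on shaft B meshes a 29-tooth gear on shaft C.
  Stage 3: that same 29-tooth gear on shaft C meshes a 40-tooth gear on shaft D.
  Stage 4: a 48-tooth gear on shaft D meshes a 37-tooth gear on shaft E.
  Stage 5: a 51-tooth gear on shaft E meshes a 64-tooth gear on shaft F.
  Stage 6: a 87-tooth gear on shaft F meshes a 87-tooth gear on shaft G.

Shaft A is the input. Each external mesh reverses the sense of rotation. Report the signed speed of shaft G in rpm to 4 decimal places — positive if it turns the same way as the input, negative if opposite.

Stage 1 [46T→88T]: ω = 1852.0000×46/88 = 968.0909 rpm, dir flips to −; running = −968.0909
Stage 2 [38T→29T]: ω = 968.0909×38/29 = 1268.5329 rpm, dir flips to +; running = +1268.5329
Stage 3 [29T→40T]: ω = 1268.5329×29/40 = 919.6864 rpm, dir flips to −; running = −919.6864
Stage 4 [48T→37T]: ω = 919.6864×48/37 = 1193.1066 rpm, dir flips to +; running = +1193.1066
Stage 5 [51T→64T]: ω = 1193.1066×51/64 = 950.7568 rpm, dir flips to −; running = −950.7568
Stage 6 [87T→87T]: ω = 950.7568×87/87 = 950.7568 rpm, dir flips to +; running = +950.7568

+950.7568 rpm (same as input, |ω| = 950.7568 rpm)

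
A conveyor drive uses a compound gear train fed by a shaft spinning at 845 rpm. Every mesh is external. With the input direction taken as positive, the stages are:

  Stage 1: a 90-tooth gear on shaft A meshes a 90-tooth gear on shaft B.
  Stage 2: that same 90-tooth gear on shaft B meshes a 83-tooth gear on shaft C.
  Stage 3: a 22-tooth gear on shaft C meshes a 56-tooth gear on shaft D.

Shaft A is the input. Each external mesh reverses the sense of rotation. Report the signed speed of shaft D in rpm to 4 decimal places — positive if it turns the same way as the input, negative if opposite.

-359.9613 rpm (opposite to input, |ω| = 359.9613 rpm)

Stage 1 [90T→90T]: ω = 845.0000×90/90 = 845.0000 rpm, dir flips to −; running = −845.0000
Stage 2 [90T→83T]: ω = 845.0000×90/83 = 916.2651 rpm, dir flips to +; running = +916.2651
Stage 3 [22T→56T]: ω = 916.2651×22/56 = 359.9613 rpm, dir flips to −; running = −359.9613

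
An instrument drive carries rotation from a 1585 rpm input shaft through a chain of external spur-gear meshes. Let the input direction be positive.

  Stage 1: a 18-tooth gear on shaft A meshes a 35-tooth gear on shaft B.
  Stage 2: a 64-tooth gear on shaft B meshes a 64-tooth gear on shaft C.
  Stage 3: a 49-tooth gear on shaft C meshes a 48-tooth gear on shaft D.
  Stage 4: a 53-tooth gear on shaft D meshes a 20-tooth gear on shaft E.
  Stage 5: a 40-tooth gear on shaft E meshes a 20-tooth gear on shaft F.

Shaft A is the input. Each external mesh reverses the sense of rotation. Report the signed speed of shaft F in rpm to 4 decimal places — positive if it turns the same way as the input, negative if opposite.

-4410.2625 rpm (opposite to input, |ω| = 4410.2625 rpm)

Stage 1 [18T→35T]: ω = 1585.0000×18/35 = 815.1429 rpm, dir flips to −; running = −815.1429
Stage 2 [64T→64T]: ω = 815.1429×64/64 = 815.1429 rpm, dir flips to +; running = +815.1429
Stage 3 [49T→48T]: ω = 815.1429×49/48 = 832.1250 rpm, dir flips to −; running = −832.1250
Stage 4 [53T→20T]: ω = 832.1250×53/20 = 2205.1312 rpm, dir flips to +; running = +2205.1312
Stage 5 [40T→20T]: ω = 2205.1312×40/20 = 4410.2625 rpm, dir flips to −; running = −4410.2625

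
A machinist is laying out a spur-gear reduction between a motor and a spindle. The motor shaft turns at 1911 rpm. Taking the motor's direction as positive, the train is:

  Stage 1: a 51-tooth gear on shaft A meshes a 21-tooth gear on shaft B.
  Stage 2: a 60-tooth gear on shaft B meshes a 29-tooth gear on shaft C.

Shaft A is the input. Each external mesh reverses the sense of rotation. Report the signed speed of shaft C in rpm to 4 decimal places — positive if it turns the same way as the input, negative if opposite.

+9602.0690 rpm (same as input, |ω| = 9602.0690 rpm)

Stage 1 [51T→21T]: ω = 1911.0000×51/21 = 4641.0000 rpm, dir flips to −; running = −4641.0000
Stage 2 [60T→29T]: ω = 4641.0000×60/29 = 9602.0690 rpm, dir flips to +; running = +9602.0690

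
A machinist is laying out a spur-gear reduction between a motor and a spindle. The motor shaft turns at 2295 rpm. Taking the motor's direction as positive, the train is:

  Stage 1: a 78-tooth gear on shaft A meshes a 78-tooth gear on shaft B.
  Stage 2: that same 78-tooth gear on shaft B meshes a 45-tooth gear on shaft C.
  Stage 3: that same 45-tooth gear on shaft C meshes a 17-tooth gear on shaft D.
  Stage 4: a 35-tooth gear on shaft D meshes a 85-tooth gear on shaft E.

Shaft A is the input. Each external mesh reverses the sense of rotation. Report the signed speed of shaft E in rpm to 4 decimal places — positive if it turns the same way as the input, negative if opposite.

Stage 1 [78T→78T]: ω = 2295.0000×78/78 = 2295.0000 rpm, dir flips to −; running = −2295.0000
Stage 2 [78T→45T]: ω = 2295.0000×78/45 = 3978.0000 rpm, dir flips to +; running = +3978.0000
Stage 3 [45T→17T]: ω = 3978.0000×45/17 = 10530.0000 rpm, dir flips to −; running = −10530.0000
Stage 4 [35T→85T]: ω = 10530.0000×35/85 = 4335.8824 rpm, dir flips to +; running = +4335.8824

+4335.8824 rpm (same as input, |ω| = 4335.8824 rpm)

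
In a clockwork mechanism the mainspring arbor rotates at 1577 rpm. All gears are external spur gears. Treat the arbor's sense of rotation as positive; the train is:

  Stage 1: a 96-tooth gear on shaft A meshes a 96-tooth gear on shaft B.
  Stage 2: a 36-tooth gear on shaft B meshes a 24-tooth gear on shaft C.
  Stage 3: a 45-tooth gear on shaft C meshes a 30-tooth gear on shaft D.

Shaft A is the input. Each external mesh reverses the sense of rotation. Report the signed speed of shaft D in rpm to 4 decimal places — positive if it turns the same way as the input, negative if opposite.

-3548.2500 rpm (opposite to input, |ω| = 3548.2500 rpm)

Stage 1 [96T→96T]: ω = 1577.0000×96/96 = 1577.0000 rpm, dir flips to −; running = −1577.0000
Stage 2 [36T→24T]: ω = 1577.0000×36/24 = 2365.5000 rpm, dir flips to +; running = +2365.5000
Stage 3 [45T→30T]: ω = 2365.5000×45/30 = 3548.2500 rpm, dir flips to −; running = −3548.2500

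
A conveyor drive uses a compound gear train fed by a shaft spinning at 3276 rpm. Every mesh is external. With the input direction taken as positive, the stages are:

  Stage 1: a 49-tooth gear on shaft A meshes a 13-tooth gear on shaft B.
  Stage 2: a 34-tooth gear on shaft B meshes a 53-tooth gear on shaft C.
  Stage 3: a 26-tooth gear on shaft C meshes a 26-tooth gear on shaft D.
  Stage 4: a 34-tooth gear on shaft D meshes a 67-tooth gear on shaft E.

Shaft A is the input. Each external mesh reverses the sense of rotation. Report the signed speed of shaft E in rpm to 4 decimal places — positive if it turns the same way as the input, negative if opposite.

+4019.7939 rpm (same as input, |ω| = 4019.7939 rpm)

Stage 1 [49T→13T]: ω = 3276.0000×49/13 = 12348.0000 rpm, dir flips to −; running = −12348.0000
Stage 2 [34T→53T]: ω = 12348.0000×34/53 = 7921.3585 rpm, dir flips to +; running = +7921.3585
Stage 3 [26T→26T]: ω = 7921.3585×26/26 = 7921.3585 rpm, dir flips to −; running = −7921.3585
Stage 4 [34T→67T]: ω = 7921.3585×34/67 = 4019.7939 rpm, dir flips to +; running = +4019.7939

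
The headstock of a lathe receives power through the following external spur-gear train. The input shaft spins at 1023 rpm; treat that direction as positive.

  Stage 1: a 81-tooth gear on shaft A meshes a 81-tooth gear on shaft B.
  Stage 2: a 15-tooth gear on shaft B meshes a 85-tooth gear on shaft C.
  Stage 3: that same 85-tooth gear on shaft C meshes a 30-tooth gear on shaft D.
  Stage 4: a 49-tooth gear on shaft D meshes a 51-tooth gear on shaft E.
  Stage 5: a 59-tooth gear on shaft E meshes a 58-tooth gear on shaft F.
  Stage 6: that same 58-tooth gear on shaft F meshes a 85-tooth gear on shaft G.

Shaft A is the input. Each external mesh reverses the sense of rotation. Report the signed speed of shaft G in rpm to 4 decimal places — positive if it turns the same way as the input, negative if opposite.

Stage 1 [81T→81T]: ω = 1023.0000×81/81 = 1023.0000 rpm, dir flips to −; running = −1023.0000
Stage 2 [15T→85T]: ω = 1023.0000×15/85 = 180.5294 rpm, dir flips to +; running = +180.5294
Stage 3 [85T→30T]: ω = 180.5294×85/30 = 511.5000 rpm, dir flips to −; running = −511.5000
Stage 4 [49T→51T]: ω = 511.5000×49/51 = 491.4412 rpm, dir flips to +; running = +491.4412
Stage 5 [59T→58T]: ω = 491.4412×59/58 = 499.9143 rpm, dir flips to −; running = −499.9143
Stage 6 [58T→85T]: ω = 499.9143×58/85 = 341.1180 rpm, dir flips to +; running = +341.1180

+341.1180 rpm (same as input, |ω| = 341.1180 rpm)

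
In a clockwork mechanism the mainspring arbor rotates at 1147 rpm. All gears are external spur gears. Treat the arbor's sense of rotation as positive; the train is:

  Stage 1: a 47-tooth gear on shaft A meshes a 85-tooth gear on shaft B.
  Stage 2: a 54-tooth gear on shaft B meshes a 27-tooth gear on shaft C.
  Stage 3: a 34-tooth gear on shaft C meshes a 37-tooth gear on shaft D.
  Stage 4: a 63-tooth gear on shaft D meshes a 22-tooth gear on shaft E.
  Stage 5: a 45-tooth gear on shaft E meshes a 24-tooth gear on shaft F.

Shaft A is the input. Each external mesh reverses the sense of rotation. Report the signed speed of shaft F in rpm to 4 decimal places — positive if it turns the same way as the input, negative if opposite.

-6258.4773 rpm (opposite to input, |ω| = 6258.4773 rpm)

Stage 1 [47T→85T]: ω = 1147.0000×47/85 = 634.2235 rpm, dir flips to −; running = −634.2235
Stage 2 [54T→27T]: ω = 634.2235×54/27 = 1268.4471 rpm, dir flips to +; running = +1268.4471
Stage 3 [34T→37T]: ω = 1268.4471×34/37 = 1165.6000 rpm, dir flips to −; running = −1165.6000
Stage 4 [63T→22T]: ω = 1165.6000×63/22 = 3337.8545 rpm, dir flips to +; running = +3337.8545
Stage 5 [45T→24T]: ω = 3337.8545×45/24 = 6258.4773 rpm, dir flips to −; running = −6258.4773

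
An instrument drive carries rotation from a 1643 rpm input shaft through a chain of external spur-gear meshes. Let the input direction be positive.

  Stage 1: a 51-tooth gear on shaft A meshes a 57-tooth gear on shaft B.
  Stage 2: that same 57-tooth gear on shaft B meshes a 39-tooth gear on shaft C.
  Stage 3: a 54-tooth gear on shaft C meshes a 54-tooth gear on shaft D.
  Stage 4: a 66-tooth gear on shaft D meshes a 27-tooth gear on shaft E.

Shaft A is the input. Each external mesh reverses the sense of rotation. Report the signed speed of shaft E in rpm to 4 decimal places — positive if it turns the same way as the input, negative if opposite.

Stage 1 [51T→57T]: ω = 1643.0000×51/57 = 1470.0526 rpm, dir flips to −; running = −1470.0526
Stage 2 [57T→39T]: ω = 1470.0526×57/39 = 2148.5385 rpm, dir flips to +; running = +2148.5385
Stage 3 [54T→54T]: ω = 2148.5385×54/54 = 2148.5385 rpm, dir flips to −; running = −2148.5385
Stage 4 [66T→27T]: ω = 2148.5385×66/27 = 5251.9829 rpm, dir flips to +; running = +5251.9829

+5251.9829 rpm (same as input, |ω| = 5251.9829 rpm)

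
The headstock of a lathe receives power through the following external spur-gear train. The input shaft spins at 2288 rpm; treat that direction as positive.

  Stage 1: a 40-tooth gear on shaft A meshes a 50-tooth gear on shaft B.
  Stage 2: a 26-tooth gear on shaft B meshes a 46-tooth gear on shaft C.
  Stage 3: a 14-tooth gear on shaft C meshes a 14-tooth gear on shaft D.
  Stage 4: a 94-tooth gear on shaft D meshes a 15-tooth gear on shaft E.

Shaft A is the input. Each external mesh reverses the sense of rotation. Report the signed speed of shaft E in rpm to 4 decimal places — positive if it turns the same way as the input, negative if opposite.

Stage 1 [40T→50T]: ω = 2288.0000×40/50 = 1830.4000 rpm, dir flips to −; running = −1830.4000
Stage 2 [26T→46T]: ω = 1830.4000×26/46 = 1034.5739 rpm, dir flips to +; running = +1034.5739
Stage 3 [14T→14T]: ω = 1034.5739×14/14 = 1034.5739 rpm, dir flips to −; running = −1034.5739
Stage 4 [94T→15T]: ω = 1034.5739×94/15 = 6483.3299 rpm, dir flips to +; running = +6483.3299

+6483.3299 rpm (same as input, |ω| = 6483.3299 rpm)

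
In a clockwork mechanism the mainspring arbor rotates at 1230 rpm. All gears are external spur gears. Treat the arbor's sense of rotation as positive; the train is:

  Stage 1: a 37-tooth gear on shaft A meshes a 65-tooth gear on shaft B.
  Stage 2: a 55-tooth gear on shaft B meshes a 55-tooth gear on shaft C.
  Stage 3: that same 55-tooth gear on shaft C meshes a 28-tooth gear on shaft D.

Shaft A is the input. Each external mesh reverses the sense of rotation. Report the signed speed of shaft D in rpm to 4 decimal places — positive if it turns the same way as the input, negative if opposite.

-1375.3022 rpm (opposite to input, |ω| = 1375.3022 rpm)

Stage 1 [37T→65T]: ω = 1230.0000×37/65 = 700.1538 rpm, dir flips to −; running = −700.1538
Stage 2 [55T→55T]: ω = 700.1538×55/55 = 700.1538 rpm, dir flips to +; running = +700.1538
Stage 3 [55T→28T]: ω = 700.1538×55/28 = 1375.3022 rpm, dir flips to −; running = −1375.3022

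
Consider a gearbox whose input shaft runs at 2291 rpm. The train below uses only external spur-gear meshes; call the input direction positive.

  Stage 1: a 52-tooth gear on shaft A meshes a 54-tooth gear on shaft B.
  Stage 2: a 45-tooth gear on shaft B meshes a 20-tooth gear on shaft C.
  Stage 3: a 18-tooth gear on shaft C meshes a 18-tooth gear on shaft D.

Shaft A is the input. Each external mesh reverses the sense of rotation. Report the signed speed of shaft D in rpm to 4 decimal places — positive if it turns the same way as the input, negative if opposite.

Stage 1 [52T→54T]: ω = 2291.0000×52/54 = 2206.1481 rpm, dir flips to −; running = −2206.1481
Stage 2 [45T→20T]: ω = 2206.1481×45/20 = 4963.8333 rpm, dir flips to +; running = +4963.8333
Stage 3 [18T→18T]: ω = 4963.8333×18/18 = 4963.8333 rpm, dir flips to −; running = −4963.8333

-4963.8333 rpm (opposite to input, |ω| = 4963.8333 rpm)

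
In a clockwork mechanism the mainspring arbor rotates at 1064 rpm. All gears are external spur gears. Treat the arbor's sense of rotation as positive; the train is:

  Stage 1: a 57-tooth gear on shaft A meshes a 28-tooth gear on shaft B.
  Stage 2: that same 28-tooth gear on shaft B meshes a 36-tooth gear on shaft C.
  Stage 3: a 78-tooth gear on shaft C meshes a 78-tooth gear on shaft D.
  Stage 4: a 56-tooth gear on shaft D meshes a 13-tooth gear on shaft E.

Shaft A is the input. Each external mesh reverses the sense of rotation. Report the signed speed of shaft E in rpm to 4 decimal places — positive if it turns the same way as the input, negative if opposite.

Stage 1 [57T→28T]: ω = 1064.0000×57/28 = 2166.0000 rpm, dir flips to −; running = −2166.0000
Stage 2 [28T→36T]: ω = 2166.0000×28/36 = 1684.6667 rpm, dir flips to +; running = +1684.6667
Stage 3 [78T→78T]: ω = 1684.6667×78/78 = 1684.6667 rpm, dir flips to −; running = −1684.6667
Stage 4 [56T→13T]: ω = 1684.6667×56/13 = 7257.0256 rpm, dir flips to +; running = +7257.0256

+7257.0256 rpm (same as input, |ω| = 7257.0256 rpm)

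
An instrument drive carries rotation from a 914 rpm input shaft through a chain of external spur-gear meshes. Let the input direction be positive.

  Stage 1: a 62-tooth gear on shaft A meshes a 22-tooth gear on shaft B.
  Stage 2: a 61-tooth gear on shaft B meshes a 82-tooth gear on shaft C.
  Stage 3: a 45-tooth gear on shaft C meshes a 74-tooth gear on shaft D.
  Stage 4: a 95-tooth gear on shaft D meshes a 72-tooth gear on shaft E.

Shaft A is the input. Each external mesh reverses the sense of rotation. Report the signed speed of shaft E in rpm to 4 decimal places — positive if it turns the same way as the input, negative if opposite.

+1537.4574 rpm (same as input, |ω| = 1537.4574 rpm)

Stage 1 [62T→22T]: ω = 914.0000×62/22 = 2575.8182 rpm, dir flips to −; running = −2575.8182
Stage 2 [61T→82T]: ω = 2575.8182×61/82 = 1916.1574 rpm, dir flips to +; running = +1916.1574
Stage 3 [45T→74T]: ω = 1916.1574×45/74 = 1165.2309 rpm, dir flips to −; running = −1165.2309
Stage 4 [95T→72T]: ω = 1165.2309×95/72 = 1537.4574 rpm, dir flips to +; running = +1537.4574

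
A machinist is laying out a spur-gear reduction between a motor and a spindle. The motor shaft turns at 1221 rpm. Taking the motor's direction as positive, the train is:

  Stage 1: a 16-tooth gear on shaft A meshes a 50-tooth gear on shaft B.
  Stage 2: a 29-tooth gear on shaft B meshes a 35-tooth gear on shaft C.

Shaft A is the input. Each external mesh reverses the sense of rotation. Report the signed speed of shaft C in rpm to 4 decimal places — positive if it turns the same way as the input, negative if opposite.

+323.7394 rpm (same as input, |ω| = 323.7394 rpm)

Stage 1 [16T→50T]: ω = 1221.0000×16/50 = 390.7200 rpm, dir flips to −; running = −390.7200
Stage 2 [29T→35T]: ω = 390.7200×29/35 = 323.7394 rpm, dir flips to +; running = +323.7394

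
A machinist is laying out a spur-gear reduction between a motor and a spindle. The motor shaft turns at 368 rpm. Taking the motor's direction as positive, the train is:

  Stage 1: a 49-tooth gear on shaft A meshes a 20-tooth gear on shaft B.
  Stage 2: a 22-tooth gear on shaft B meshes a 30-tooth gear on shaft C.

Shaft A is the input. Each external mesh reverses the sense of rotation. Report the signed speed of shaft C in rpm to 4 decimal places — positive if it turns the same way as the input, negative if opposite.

Stage 1 [49T→20T]: ω = 368.0000×49/20 = 901.6000 rpm, dir flips to −; running = −901.6000
Stage 2 [22T→30T]: ω = 901.6000×22/30 = 661.1733 rpm, dir flips to +; running = +661.1733

+661.1733 rpm (same as input, |ω| = 661.1733 rpm)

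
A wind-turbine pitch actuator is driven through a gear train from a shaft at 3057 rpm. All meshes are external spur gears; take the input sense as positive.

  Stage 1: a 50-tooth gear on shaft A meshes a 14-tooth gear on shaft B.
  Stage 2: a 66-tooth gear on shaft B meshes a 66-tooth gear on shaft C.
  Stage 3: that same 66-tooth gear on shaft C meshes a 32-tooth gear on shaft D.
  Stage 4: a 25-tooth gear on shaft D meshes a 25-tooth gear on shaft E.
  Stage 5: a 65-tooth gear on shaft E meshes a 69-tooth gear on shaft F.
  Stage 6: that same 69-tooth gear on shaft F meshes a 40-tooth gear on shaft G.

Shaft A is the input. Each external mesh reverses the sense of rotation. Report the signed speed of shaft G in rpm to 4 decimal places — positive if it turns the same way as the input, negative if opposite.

+36591.8806 rpm (same as input, |ω| = 36591.8806 rpm)

Stage 1 [50T→14T]: ω = 3057.0000×50/14 = 10917.8571 rpm, dir flips to −; running = −10917.8571
Stage 2 [66T→66T]: ω = 10917.8571×66/66 = 10917.8571 rpm, dir flips to +; running = +10917.8571
Stage 3 [66T→32T]: ω = 10917.8571×66/32 = 22518.0804 rpm, dir flips to −; running = −22518.0804
Stage 4 [25T→25T]: ω = 22518.0804×25/25 = 22518.0804 rpm, dir flips to +; running = +22518.0804
Stage 5 [65T→69T]: ω = 22518.0804×65/69 = 21212.6844 rpm, dir flips to −; running = −21212.6844
Stage 6 [69T→40T]: ω = 21212.6844×69/40 = 36591.8806 rpm, dir flips to +; running = +36591.8806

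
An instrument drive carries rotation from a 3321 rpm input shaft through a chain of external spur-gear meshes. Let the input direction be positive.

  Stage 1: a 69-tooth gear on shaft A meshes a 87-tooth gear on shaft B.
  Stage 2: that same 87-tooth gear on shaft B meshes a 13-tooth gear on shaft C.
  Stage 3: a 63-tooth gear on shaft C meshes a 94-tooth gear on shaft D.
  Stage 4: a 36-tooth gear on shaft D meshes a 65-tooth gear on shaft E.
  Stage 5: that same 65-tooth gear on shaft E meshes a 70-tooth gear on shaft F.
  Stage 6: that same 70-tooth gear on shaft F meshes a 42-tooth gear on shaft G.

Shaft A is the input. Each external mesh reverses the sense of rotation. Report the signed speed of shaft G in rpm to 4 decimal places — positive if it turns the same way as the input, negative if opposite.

+10126.0606 rpm (same as input, |ω| = 10126.0606 rpm)

Stage 1 [69T→87T]: ω = 3321.0000×69/87 = 2633.8966 rpm, dir flips to −; running = −2633.8966
Stage 2 [87T→13T]: ω = 2633.8966×87/13 = 17626.8462 rpm, dir flips to +; running = +17626.8462
Stage 3 [63T→94T]: ω = 17626.8462×63/94 = 11813.7373 rpm, dir flips to −; running = −11813.7373
Stage 4 [36T→65T]: ω = 11813.7373×36/65 = 6542.9930 rpm, dir flips to +; running = +6542.9930
Stage 5 [65T→70T]: ω = 6542.9930×65/70 = 6075.6363 rpm, dir flips to −; running = −6075.6363
Stage 6 [70T→42T]: ω = 6075.6363×70/42 = 10126.0606 rpm, dir flips to +; running = +10126.0606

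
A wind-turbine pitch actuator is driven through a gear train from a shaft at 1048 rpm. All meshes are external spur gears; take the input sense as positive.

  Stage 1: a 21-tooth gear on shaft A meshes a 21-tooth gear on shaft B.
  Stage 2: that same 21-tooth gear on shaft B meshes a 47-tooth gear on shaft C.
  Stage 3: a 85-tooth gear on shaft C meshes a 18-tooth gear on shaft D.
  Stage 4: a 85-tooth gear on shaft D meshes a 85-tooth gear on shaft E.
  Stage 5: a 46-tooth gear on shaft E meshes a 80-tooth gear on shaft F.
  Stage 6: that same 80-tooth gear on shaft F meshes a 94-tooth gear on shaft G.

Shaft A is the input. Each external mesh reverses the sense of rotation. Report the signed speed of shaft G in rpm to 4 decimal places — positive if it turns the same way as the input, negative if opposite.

Stage 1 [21T→21T]: ω = 1048.0000×21/21 = 1048.0000 rpm, dir flips to −; running = −1048.0000
Stage 2 [21T→47T]: ω = 1048.0000×21/47 = 468.2553 rpm, dir flips to +; running = +468.2553
Stage 3 [85T→18T]: ω = 468.2553×85/18 = 2211.2057 rpm, dir flips to −; running = −2211.2057
Stage 4 [85T→85T]: ω = 2211.2057×85/85 = 2211.2057 rpm, dir flips to +; running = +2211.2057
Stage 5 [46T→80T]: ω = 2211.2057×46/80 = 1271.4433 rpm, dir flips to −; running = −1271.4433
Stage 6 [80T→94T]: ω = 1271.4433×80/94 = 1082.0794 rpm, dir flips to +; running = +1082.0794

+1082.0794 rpm (same as input, |ω| = 1082.0794 rpm)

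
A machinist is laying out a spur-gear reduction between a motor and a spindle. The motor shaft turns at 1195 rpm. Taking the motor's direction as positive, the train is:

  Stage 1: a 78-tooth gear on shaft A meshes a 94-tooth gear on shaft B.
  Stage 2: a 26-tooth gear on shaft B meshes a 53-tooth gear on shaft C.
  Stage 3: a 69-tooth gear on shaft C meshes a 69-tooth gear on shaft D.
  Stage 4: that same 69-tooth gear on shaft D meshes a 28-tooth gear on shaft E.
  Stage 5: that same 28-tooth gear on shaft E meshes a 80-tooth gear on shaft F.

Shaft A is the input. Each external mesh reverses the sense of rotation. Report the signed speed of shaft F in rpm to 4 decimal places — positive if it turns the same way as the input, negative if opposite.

-419.5573 rpm (opposite to input, |ω| = 419.5573 rpm)

Stage 1 [78T→94T]: ω = 1195.0000×78/94 = 991.5957 rpm, dir flips to −; running = −991.5957
Stage 2 [26T→53T]: ω = 991.5957×26/53 = 486.4432 rpm, dir flips to +; running = +486.4432
Stage 3 [69T→69T]: ω = 486.4432×69/69 = 486.4432 rpm, dir flips to −; running = −486.4432
Stage 4 [69T→28T]: ω = 486.4432×69/28 = 1198.7350 rpm, dir flips to +; running = +1198.7350
Stage 5 [28T→80T]: ω = 1198.7350×28/80 = 419.5573 rpm, dir flips to −; running = −419.5573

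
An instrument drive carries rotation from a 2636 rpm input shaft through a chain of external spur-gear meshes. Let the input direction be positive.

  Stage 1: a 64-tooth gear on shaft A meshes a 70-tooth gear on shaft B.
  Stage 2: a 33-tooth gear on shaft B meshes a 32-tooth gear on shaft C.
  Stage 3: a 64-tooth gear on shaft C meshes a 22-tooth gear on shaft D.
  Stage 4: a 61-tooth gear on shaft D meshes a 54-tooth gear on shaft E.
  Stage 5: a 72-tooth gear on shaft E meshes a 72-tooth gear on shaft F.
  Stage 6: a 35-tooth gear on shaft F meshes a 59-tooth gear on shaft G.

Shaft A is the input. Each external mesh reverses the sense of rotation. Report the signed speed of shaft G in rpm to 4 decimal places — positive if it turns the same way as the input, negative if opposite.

Stage 1 [64T→70T]: ω = 2636.0000×64/70 = 2410.0571 rpm, dir flips to −; running = −2410.0571
Stage 2 [33T→32T]: ω = 2410.0571×33/32 = 2485.3714 rpm, dir flips to +; running = +2485.3714
Stage 3 [64T→22T]: ω = 2485.3714×64/22 = 7230.1714 rpm, dir flips to −; running = −7230.1714
Stage 4 [61T→54T]: ω = 7230.1714×61/54 = 8167.4159 rpm, dir flips to +; running = +8167.4159
Stage 5 [72T→72T]: ω = 8167.4159×72/72 = 8167.4159 rpm, dir flips to −; running = −8167.4159
Stage 6 [35T→59T]: ω = 8167.4159×35/59 = 4845.0772 rpm, dir flips to +; running = +4845.0772

+4845.0772 rpm (same as input, |ω| = 4845.0772 rpm)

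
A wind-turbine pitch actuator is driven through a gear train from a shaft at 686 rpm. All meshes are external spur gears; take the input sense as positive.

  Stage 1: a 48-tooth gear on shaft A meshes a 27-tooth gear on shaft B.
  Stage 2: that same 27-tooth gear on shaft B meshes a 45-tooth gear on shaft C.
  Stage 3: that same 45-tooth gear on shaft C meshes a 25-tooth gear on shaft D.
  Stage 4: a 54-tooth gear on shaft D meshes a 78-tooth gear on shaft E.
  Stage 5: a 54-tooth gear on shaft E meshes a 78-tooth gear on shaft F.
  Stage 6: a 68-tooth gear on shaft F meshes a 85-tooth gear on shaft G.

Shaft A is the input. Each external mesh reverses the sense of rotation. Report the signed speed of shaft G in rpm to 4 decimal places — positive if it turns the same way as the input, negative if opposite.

+505.0259 rpm (same as input, |ω| = 505.0259 rpm)

Stage 1 [48T→27T]: ω = 686.0000×48/27 = 1219.5556 rpm, dir flips to −; running = −1219.5556
Stage 2 [27T→45T]: ω = 1219.5556×27/45 = 731.7333 rpm, dir flips to +; running = +731.7333
Stage 3 [45T→25T]: ω = 731.7333×45/25 = 1317.1200 rpm, dir flips to −; running = −1317.1200
Stage 4 [54T→78T]: ω = 1317.1200×54/78 = 911.8523 rpm, dir flips to +; running = +911.8523
Stage 5 [54T→78T]: ω = 911.8523×54/78 = 631.2824 rpm, dir flips to −; running = −631.2824
Stage 6 [68T→85T]: ω = 631.2824×68/85 = 505.0259 rpm, dir flips to +; running = +505.0259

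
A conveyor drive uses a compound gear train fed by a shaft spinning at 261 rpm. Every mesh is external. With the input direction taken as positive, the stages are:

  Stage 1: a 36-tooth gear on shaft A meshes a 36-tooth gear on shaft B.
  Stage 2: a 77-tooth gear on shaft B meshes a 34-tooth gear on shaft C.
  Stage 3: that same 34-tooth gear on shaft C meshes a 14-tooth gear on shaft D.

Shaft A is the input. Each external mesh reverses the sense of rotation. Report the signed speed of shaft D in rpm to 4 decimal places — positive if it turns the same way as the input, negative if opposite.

Stage 1 [36T→36T]: ω = 261.0000×36/36 = 261.0000 rpm, dir flips to −; running = −261.0000
Stage 2 [77T→34T]: ω = 261.0000×77/34 = 591.0882 rpm, dir flips to +; running = +591.0882
Stage 3 [34T→14T]: ω = 591.0882×34/14 = 1435.5000 rpm, dir flips to −; running = −1435.5000

-1435.5000 rpm (opposite to input, |ω| = 1435.5000 rpm)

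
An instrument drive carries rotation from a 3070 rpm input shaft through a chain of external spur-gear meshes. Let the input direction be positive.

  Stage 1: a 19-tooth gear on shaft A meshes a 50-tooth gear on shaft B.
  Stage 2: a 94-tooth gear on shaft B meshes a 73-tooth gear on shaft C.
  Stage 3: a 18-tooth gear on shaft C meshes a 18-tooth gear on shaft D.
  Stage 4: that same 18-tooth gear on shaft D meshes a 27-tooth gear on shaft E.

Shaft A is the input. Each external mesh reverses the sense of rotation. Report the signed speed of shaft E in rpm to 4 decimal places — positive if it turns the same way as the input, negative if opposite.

+1001.4648 rpm (same as input, |ω| = 1001.4648 rpm)

Stage 1 [19T→50T]: ω = 3070.0000×19/50 = 1166.6000 rpm, dir flips to −; running = −1166.6000
Stage 2 [94T→73T]: ω = 1166.6000×94/73 = 1502.1973 rpm, dir flips to +; running = +1502.1973
Stage 3 [18T→18T]: ω = 1502.1973×18/18 = 1502.1973 rpm, dir flips to −; running = −1502.1973
Stage 4 [18T→27T]: ω = 1502.1973×18/27 = 1001.4648 rpm, dir flips to +; running = +1001.4648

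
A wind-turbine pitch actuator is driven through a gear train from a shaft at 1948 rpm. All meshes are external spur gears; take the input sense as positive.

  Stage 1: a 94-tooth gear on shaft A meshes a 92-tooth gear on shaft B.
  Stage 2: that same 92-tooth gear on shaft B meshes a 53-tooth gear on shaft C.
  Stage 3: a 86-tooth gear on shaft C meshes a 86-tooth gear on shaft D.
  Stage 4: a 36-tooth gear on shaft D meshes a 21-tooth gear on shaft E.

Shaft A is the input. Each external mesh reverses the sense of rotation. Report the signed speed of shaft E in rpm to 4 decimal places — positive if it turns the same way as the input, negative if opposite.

+5922.7601 rpm (same as input, |ω| = 5922.7601 rpm)

Stage 1 [94T→92T]: ω = 1948.0000×94/92 = 1990.3478 rpm, dir flips to −; running = −1990.3478
Stage 2 [92T→53T]: ω = 1990.3478×92/53 = 3454.9434 rpm, dir flips to +; running = +3454.9434
Stage 3 [86T→86T]: ω = 3454.9434×86/86 = 3454.9434 rpm, dir flips to −; running = −3454.9434
Stage 4 [36T→21T]: ω = 3454.9434×36/21 = 5922.7601 rpm, dir flips to +; running = +5922.7601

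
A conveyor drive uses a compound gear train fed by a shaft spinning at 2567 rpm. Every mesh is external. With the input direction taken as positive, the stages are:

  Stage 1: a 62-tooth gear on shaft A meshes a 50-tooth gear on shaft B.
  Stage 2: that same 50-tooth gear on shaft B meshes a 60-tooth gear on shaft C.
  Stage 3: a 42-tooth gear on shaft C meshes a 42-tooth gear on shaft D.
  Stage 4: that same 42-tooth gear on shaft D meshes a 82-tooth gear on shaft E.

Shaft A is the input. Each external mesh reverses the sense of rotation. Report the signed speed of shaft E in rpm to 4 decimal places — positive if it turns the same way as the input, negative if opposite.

Stage 1 [62T→50T]: ω = 2567.0000×62/50 = 3183.0800 rpm, dir flips to −; running = −3183.0800
Stage 2 [50T→60T]: ω = 3183.0800×50/60 = 2652.5667 rpm, dir flips to +; running = +2652.5667
Stage 3 [42T→42T]: ω = 2652.5667×42/42 = 2652.5667 rpm, dir flips to −; running = −2652.5667
Stage 4 [42T→82T]: ω = 2652.5667×42/82 = 1358.6317 rpm, dir flips to +; running = +1358.6317

+1358.6317 rpm (same as input, |ω| = 1358.6317 rpm)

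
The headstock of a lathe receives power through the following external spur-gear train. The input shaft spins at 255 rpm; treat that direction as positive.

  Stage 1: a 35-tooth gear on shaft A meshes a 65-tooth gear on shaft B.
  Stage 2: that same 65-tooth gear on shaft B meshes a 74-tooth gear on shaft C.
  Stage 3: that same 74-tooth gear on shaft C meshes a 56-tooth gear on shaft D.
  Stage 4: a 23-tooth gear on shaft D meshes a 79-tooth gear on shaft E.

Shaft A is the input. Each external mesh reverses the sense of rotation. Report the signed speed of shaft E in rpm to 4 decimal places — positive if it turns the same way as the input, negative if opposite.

+46.4003 rpm (same as input, |ω| = 46.4003 rpm)

Stage 1 [35T→65T]: ω = 255.0000×35/65 = 137.3077 rpm, dir flips to −; running = −137.3077
Stage 2 [65T→74T]: ω = 137.3077×65/74 = 120.6081 rpm, dir flips to +; running = +120.6081
Stage 3 [74T→56T]: ω = 120.6081×74/56 = 159.3750 rpm, dir flips to −; running = −159.3750
Stage 4 [23T→79T]: ω = 159.3750×23/79 = 46.4003 rpm, dir flips to +; running = +46.4003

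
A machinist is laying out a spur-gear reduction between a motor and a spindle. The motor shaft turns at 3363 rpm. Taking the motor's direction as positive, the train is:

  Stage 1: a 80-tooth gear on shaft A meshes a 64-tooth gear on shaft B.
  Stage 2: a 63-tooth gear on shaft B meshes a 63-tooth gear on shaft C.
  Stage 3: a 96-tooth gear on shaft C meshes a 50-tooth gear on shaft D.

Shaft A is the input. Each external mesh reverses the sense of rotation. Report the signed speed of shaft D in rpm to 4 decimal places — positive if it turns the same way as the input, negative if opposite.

-8071.2000 rpm (opposite to input, |ω| = 8071.2000 rpm)

Stage 1 [80T→64T]: ω = 3363.0000×80/64 = 4203.7500 rpm, dir flips to −; running = −4203.7500
Stage 2 [63T→63T]: ω = 4203.7500×63/63 = 4203.7500 rpm, dir flips to +; running = +4203.7500
Stage 3 [96T→50T]: ω = 4203.7500×96/50 = 8071.2000 rpm, dir flips to −; running = −8071.2000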